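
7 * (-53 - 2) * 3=-1155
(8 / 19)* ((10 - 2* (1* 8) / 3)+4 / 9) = 368 / 171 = 2.15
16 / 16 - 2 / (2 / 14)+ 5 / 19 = -242 / 19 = -12.74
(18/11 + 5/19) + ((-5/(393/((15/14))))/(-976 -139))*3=162368989/85477238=1.90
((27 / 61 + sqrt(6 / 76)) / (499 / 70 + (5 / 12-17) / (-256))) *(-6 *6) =-104509440 / 47179169-1935360 *sqrt(114) / 14695151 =-3.62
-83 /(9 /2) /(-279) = 166 /2511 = 0.07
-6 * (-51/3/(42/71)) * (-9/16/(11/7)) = -10863/176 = -61.72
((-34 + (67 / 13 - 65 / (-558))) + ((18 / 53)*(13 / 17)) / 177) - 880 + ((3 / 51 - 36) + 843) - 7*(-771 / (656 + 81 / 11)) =-263188066724729 / 2813835471642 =-93.53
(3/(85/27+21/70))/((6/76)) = 540/49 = 11.02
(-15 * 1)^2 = 225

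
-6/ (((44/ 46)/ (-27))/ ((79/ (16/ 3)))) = 441531/ 176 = 2508.70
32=32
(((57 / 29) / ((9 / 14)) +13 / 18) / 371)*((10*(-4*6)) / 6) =-39460 / 96831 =-0.41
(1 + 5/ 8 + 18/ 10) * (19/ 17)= 2603/ 680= 3.83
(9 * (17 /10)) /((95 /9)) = 1377 /950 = 1.45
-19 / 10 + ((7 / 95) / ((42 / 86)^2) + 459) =1095037 / 2394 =457.41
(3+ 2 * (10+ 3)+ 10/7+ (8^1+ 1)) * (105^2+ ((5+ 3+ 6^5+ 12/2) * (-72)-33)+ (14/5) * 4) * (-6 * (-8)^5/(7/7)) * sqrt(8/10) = -298384090988544 * sqrt(5)/175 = -3812612062027.81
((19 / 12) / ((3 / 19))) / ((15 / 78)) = 4693 / 90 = 52.14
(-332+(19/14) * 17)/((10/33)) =-28545/28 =-1019.46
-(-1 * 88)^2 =-7744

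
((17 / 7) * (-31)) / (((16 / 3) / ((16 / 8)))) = -1581 / 56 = -28.23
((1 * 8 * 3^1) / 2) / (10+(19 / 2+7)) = 24 / 53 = 0.45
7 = 7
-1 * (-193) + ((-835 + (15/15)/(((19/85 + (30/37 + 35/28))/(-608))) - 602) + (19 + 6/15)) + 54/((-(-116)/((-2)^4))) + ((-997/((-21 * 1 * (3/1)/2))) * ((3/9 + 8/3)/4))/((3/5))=-84222655841/58336110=-1443.75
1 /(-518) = -1 /518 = -0.00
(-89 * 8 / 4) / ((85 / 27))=-4806 / 85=-56.54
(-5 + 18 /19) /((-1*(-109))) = -77 /2071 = -0.04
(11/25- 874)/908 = -21839/22700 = -0.96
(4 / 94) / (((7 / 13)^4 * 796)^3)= 23298085122481 / 164052761648669752096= 0.00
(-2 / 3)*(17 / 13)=-34 / 39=-0.87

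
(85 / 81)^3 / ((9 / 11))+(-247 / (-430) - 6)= -8253855427 / 2056676670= -4.01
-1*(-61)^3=226981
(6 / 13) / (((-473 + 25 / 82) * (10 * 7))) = -246 / 17636255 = -0.00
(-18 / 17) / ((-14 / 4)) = 36 / 119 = 0.30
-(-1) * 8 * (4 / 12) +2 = 14 / 3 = 4.67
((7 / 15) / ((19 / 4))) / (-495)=-28 / 141075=-0.00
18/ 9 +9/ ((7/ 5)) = 59/ 7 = 8.43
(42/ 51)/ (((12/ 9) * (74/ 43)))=903/ 2516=0.36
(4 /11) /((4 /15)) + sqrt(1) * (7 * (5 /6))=7.20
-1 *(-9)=9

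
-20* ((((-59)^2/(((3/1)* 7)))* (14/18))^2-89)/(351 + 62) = -241049600/301077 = -800.62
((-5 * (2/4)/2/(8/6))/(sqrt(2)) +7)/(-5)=-7/5 +3 * sqrt(2)/32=-1.27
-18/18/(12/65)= -65/12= -5.42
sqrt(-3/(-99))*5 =5*sqrt(33)/33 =0.87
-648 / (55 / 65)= -8424 / 11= -765.82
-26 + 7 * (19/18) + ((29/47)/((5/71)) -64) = -312383/4230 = -73.85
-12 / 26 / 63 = -2 / 273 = -0.01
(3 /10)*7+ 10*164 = 16421 /10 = 1642.10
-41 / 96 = -0.43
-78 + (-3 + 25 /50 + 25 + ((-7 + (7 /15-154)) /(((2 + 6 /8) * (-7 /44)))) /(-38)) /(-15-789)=-35753161 /458280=-78.02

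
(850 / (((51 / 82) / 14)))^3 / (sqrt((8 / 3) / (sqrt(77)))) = 12706040292102.57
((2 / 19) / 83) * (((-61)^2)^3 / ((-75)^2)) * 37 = 3812507702714 / 8870625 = 429790.20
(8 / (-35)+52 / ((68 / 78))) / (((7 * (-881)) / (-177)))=6257658 / 3669365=1.71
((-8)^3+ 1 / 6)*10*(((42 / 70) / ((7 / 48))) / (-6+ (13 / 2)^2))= -589632 / 1015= -580.92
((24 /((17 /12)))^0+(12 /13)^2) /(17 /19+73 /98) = 582806 /515957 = 1.13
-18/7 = -2.57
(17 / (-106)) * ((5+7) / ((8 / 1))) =-51 / 212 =-0.24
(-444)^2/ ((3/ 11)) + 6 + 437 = 723275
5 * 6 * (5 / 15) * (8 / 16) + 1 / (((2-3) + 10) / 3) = 16 / 3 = 5.33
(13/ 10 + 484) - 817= -3317/ 10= -331.70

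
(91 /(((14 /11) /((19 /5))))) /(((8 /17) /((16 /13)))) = 3553 /5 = 710.60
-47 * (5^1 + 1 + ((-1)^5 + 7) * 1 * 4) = -1410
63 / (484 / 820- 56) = -12915 / 11359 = -1.14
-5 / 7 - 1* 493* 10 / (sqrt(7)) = -4930* sqrt(7) / 7 - 5 / 7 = -1864.08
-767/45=-17.04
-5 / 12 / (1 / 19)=-95 / 12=-7.92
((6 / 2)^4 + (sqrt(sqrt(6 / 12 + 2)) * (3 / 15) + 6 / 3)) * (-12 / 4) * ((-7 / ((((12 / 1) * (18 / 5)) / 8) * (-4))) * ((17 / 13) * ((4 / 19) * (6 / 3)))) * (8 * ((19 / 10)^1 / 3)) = -79016 / 351-476 * 2^(3 / 4) * 5^(1 / 4) / 1755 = -225.80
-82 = -82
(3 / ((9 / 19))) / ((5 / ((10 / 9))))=38 / 27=1.41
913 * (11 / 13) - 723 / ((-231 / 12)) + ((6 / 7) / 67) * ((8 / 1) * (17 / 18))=163011755 / 201201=810.19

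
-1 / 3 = -0.33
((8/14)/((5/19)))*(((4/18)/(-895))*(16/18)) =-1216/2537325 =-0.00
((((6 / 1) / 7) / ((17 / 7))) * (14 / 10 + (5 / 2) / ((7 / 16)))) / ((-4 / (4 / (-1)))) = 1494 / 595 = 2.51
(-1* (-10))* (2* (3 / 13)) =60 / 13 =4.62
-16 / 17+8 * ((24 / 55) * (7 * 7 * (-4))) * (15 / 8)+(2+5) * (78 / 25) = -5899898 / 4675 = -1262.01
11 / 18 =0.61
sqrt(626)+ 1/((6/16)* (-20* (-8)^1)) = 25.04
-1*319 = -319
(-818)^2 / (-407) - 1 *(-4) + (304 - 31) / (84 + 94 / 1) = -118703177 / 72446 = -1638.51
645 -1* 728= -83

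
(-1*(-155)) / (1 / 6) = 930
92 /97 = 0.95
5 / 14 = 0.36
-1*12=-12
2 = 2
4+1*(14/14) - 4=1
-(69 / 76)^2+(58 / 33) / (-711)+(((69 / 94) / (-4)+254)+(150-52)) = 2235645862441 / 6369547536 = 350.99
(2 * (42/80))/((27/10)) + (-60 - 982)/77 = -18217/1386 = -13.14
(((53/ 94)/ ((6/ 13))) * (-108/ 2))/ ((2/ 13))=-428.79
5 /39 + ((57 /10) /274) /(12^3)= 2630647 /20517120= 0.13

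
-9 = -9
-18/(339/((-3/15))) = 6/565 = 0.01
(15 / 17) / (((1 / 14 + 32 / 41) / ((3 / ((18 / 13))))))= 2.24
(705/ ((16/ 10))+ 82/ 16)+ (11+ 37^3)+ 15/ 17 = 3475523/ 68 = 51110.63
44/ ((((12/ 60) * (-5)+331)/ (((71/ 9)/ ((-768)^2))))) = 0.00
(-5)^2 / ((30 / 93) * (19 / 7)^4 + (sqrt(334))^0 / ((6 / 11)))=11164650 / 8638001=1.29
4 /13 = 0.31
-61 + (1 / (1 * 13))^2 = -10308 / 169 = -60.99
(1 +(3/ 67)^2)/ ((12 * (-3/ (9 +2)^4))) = -32927609/ 80802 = -407.51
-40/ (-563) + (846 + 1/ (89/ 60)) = 42427862/ 50107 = 846.75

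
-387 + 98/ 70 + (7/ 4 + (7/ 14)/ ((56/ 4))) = -26867/ 70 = -383.81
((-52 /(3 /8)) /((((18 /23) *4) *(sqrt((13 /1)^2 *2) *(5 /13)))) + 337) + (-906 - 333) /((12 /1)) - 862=-2513 /4 - 598 *sqrt(2) /135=-634.51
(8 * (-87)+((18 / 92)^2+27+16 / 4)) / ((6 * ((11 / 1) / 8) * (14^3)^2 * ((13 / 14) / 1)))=-1407059 / 122054316384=-0.00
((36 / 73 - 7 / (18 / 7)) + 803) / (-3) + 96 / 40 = -5213761 / 19710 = -264.52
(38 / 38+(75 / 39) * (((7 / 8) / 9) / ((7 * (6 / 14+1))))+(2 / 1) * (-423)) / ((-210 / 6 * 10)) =2.41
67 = 67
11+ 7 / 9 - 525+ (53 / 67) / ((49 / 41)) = -15144620 / 29547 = -512.56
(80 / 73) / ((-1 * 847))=-80 / 61831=-0.00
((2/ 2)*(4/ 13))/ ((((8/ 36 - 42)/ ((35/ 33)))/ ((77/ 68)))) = -735/ 83096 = -0.01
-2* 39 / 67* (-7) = 8.15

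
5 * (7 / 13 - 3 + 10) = 490 / 13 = 37.69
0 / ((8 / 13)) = 0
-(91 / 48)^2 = -8281 / 2304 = -3.59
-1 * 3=-3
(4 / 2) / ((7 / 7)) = 2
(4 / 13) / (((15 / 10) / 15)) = 40 / 13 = 3.08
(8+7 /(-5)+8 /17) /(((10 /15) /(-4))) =-42.42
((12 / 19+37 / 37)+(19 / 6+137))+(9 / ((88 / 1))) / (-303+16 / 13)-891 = -749.20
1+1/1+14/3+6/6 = 23/3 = 7.67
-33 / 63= -11 / 21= -0.52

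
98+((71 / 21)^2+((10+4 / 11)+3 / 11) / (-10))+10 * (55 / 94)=114.22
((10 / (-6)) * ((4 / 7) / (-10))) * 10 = 0.95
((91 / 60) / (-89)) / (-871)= 7 / 357780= 0.00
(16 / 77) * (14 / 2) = 16 / 11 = 1.45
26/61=0.43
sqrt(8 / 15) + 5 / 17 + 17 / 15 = 2 * sqrt(30) / 15 + 364 / 255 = 2.16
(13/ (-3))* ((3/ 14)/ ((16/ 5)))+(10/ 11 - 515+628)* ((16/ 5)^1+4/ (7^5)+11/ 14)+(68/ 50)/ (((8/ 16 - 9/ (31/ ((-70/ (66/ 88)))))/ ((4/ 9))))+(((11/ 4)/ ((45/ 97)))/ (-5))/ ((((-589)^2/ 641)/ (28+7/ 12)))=30727204830102978217/ 67725027670497120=453.71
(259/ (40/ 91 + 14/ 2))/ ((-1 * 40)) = -23569/ 27080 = -0.87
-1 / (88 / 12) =-3 / 22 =-0.14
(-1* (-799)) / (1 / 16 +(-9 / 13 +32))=166192 / 6525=25.47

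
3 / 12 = 1 / 4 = 0.25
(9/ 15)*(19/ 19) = 3/ 5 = 0.60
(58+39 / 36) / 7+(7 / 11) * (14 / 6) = 9.93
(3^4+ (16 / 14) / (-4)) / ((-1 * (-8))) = 565 / 56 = 10.09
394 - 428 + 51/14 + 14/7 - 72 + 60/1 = -565/14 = -40.36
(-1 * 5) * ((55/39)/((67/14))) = -3850/2613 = -1.47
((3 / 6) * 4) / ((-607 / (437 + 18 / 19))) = -16642 / 11533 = -1.44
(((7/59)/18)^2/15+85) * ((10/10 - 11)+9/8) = -102098081579/135341280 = -754.38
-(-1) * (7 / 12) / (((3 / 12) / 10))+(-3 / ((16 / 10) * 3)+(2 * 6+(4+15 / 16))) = 1903 / 48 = 39.65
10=10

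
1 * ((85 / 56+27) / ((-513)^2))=1597 / 14737464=0.00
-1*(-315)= 315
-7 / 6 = -1.17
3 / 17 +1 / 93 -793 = -1253437 / 1581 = -792.81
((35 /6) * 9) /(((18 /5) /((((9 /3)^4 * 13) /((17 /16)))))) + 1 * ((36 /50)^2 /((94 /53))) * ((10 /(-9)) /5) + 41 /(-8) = 57718766137 /3995000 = 14447.75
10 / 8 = 5 / 4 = 1.25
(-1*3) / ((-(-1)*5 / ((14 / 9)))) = -14 / 15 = -0.93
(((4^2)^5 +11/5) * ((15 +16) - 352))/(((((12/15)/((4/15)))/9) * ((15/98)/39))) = -6432303738042/25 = -257292149521.68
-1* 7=-7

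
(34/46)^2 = 289/529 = 0.55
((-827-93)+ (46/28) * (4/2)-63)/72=-381/28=-13.61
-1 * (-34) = 34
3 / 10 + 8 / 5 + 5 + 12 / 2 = 129 / 10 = 12.90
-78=-78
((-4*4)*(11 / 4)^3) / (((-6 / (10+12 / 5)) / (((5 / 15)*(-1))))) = -41261 / 180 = -229.23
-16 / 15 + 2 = 14 / 15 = 0.93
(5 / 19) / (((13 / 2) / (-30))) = -300 / 247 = -1.21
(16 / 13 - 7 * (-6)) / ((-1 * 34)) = -281 / 221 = -1.27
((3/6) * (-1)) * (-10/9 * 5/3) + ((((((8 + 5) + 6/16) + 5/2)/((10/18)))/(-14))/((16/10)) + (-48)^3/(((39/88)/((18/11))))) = -128421309865/314496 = -408340.04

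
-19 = -19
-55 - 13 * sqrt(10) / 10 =-59.11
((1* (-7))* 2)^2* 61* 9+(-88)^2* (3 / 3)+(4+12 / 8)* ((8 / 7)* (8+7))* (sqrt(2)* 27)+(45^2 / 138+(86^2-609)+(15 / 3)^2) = 17820* sqrt(2) / 7+5620035 / 46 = 125774.86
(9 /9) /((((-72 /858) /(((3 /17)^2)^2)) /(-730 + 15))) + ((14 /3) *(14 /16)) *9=7519101 /167042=45.01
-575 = -575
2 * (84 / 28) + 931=937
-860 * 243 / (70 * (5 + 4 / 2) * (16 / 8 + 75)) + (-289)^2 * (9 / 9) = 315103835 / 3773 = 83515.46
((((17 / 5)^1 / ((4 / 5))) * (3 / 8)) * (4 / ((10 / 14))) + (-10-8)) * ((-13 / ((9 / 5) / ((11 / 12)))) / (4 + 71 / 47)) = 813241 / 74592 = 10.90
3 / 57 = 1 / 19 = 0.05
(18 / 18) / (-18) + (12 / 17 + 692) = 211951 / 306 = 692.65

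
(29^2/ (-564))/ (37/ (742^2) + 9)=-115756081/ 698670933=-0.17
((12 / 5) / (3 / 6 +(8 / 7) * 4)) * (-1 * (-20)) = 672 / 71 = 9.46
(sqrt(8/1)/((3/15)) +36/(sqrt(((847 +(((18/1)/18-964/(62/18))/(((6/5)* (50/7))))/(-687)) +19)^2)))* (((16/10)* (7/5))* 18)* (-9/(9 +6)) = -6048* sqrt(2)/25-27821719296/27666315875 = -343.13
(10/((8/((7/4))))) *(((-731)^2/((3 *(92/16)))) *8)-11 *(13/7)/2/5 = 2618359033/4830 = 542103.32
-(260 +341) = -601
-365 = -365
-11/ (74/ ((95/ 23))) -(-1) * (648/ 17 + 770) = 23364311/ 28934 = 807.50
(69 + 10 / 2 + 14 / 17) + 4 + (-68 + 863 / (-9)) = -13015 / 153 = -85.07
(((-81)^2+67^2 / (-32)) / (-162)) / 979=-205463 / 5075136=-0.04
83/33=2.52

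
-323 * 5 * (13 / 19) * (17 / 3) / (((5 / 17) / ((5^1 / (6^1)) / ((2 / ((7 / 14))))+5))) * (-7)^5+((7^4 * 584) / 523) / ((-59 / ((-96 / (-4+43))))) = 1863622130.95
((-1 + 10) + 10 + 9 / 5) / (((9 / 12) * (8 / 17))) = 884 / 15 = 58.93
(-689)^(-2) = 1/474721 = 0.00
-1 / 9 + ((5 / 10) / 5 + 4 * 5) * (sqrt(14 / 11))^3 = -1 / 9 + 1407 * sqrt(154) / 605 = 28.75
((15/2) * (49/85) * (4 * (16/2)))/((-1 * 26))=-1176/221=-5.32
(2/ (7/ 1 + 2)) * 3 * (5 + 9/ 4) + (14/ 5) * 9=901/ 30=30.03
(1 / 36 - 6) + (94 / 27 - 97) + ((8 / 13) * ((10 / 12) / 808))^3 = -16214715724135 / 162977133384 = -99.49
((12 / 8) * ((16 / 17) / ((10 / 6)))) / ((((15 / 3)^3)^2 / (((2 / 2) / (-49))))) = -72 / 65078125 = -0.00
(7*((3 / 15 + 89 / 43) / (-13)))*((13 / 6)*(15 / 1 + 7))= -37576 / 645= -58.26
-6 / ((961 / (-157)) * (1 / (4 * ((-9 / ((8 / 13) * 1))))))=-55107 / 961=-57.34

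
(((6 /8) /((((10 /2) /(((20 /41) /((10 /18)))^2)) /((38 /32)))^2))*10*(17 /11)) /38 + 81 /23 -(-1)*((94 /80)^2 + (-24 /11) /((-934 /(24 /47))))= 123369187080295993 /25106759890907200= 4.91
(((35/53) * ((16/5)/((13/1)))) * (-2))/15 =-224/10335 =-0.02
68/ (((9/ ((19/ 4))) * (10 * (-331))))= -323/ 29790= -0.01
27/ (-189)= -1/ 7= -0.14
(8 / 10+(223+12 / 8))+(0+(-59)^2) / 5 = 1843 / 2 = 921.50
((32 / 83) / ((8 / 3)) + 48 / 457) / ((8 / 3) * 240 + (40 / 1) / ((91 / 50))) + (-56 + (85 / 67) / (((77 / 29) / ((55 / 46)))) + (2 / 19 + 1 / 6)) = -6457575384756319 / 117077527979580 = -55.16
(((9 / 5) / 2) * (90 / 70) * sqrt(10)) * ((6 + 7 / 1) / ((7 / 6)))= 3159 * sqrt(10) / 245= 40.77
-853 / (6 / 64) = -27296 / 3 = -9098.67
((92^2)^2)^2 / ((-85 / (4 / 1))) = -20528754925502464 / 85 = -241514763829440.75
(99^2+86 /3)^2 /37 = 23502733 /9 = 2611414.78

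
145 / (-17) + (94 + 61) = 2490 / 17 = 146.47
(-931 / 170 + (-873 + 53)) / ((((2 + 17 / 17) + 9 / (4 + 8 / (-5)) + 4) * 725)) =-9678 / 91375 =-0.11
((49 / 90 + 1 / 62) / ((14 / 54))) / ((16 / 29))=34017 / 8680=3.92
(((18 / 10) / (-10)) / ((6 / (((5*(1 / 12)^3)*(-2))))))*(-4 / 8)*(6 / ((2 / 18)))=-3 / 640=-0.00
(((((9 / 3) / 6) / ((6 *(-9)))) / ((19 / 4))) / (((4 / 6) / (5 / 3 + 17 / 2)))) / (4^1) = -61 / 8208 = -0.01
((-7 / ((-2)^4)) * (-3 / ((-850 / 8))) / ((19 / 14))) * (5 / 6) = -49 / 6460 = -0.01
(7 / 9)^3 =0.47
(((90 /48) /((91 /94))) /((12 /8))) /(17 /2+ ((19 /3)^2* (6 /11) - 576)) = -7755 /3277001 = -0.00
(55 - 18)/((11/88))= 296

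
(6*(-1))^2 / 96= 3 / 8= 0.38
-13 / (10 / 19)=-247 / 10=-24.70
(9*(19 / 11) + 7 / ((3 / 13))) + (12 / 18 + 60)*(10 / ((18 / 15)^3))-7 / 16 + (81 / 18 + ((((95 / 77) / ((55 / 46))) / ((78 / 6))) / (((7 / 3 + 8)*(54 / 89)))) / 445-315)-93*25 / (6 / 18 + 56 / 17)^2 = -274560715621823 / 3028076971920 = -90.67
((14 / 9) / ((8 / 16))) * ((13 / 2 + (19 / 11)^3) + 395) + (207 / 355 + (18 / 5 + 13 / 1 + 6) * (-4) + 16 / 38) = 2111077249 / 1795519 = 1175.75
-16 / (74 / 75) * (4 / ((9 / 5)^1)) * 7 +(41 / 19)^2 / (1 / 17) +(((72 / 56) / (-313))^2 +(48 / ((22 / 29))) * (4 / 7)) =-289750631333150 / 2115960815661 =-136.94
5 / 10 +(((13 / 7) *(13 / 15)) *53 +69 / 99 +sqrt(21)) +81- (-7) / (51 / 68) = sqrt(21) +136163 / 770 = 181.42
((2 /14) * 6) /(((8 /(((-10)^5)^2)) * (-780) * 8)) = -15625000 /91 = -171703.30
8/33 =0.24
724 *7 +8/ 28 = 35478/ 7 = 5068.29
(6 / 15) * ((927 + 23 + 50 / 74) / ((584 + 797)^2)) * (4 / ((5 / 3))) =33768 / 70564957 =0.00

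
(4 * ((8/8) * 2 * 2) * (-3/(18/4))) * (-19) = 608/3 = 202.67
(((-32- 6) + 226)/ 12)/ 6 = 47/ 18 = 2.61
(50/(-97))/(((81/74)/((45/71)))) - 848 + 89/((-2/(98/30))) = -615903461/619830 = -993.67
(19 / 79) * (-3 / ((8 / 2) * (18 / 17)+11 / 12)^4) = -98717812992 / 96391326166879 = -0.00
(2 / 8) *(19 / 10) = 19 / 40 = 0.48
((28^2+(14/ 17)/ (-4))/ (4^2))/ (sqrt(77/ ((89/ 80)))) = 3807 * sqrt(34265)/ 119680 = 5.89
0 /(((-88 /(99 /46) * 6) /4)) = 0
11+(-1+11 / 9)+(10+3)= 218 / 9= 24.22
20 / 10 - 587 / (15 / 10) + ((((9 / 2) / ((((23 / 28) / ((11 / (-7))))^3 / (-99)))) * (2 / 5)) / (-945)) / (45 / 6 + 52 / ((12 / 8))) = -57204100336 / 146916525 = -389.36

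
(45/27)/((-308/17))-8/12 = -701/924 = -0.76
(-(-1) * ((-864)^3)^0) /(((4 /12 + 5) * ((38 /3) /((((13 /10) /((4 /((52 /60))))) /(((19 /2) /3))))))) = 1521 /1155200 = 0.00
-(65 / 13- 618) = 613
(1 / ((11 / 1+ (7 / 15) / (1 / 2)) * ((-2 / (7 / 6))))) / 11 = -35 / 7876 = -0.00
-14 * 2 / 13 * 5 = -140 / 13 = -10.77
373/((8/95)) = 35435/8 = 4429.38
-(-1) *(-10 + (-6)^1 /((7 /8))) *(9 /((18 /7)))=-59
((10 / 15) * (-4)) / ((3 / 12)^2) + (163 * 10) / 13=3226 / 39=82.72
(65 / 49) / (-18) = -65 / 882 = -0.07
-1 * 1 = -1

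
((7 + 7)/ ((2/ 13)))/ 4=91/ 4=22.75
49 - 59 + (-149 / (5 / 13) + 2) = -1977 / 5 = -395.40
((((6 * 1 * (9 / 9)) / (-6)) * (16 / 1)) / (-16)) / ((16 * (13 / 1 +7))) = 0.00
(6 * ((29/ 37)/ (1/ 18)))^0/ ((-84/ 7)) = -1/ 12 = -0.08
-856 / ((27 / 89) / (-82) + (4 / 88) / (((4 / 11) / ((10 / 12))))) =-8520.21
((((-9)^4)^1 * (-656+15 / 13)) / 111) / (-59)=18617931 / 28379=656.05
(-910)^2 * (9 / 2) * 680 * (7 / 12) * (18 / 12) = 2217237750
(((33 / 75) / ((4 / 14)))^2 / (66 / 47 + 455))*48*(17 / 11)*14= 72351048 / 13406875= 5.40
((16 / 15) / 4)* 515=412 / 3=137.33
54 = 54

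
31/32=0.97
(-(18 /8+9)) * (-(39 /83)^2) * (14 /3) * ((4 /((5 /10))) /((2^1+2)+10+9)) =638820 /158447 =4.03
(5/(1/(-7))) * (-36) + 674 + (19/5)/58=560879/290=1934.07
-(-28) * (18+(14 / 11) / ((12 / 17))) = 554.48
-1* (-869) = 869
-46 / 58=-0.79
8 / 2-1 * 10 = -6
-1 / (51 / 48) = -16 / 17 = -0.94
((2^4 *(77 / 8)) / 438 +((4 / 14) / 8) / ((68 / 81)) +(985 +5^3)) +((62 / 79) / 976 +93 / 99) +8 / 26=1111.64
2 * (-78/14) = -78/7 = -11.14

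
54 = 54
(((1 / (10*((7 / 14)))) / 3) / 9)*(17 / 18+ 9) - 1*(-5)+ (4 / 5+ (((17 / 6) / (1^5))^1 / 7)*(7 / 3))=6.82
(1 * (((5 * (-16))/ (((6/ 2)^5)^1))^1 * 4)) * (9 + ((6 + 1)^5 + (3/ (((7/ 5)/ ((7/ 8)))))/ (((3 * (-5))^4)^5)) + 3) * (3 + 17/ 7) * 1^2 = -906771085585905761718750000304/ 7541682263820648193359375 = -120234.59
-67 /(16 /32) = -134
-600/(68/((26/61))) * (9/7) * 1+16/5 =-59356/36295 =-1.64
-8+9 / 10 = -71 / 10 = -7.10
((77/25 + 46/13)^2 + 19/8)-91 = -37873717/845000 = -44.82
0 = 0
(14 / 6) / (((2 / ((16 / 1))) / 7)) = 392 / 3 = 130.67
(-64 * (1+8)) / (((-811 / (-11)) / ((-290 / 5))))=367488 / 811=453.13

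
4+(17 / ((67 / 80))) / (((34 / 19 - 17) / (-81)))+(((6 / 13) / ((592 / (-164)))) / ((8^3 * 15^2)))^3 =6436179641740308774833498981 / 57417279770216890368000000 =112.09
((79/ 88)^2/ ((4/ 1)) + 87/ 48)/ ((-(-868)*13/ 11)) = 62385/ 31775744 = 0.00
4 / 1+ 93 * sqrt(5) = 4+ 93 * sqrt(5) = 211.95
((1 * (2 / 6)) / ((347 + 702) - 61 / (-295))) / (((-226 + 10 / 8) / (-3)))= 295 / 69563721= 0.00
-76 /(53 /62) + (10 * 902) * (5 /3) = 2376164 /159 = 14944.43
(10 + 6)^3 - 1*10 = 4086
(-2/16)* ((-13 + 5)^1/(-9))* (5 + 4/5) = -29/45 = -0.64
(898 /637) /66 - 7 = -6.98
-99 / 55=-9 / 5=-1.80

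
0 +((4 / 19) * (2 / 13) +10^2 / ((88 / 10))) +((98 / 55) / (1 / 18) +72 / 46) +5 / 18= 254841877 / 5624190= 45.31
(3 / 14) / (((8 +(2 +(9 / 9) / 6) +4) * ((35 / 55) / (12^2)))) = 14256 / 4165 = 3.42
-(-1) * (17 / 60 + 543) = 32597 / 60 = 543.28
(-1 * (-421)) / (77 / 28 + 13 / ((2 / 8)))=1684 / 219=7.69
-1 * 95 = -95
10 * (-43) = -430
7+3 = 10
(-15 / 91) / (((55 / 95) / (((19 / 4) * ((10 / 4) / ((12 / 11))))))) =-9025 / 2912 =-3.10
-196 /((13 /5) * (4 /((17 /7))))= -595 /13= -45.77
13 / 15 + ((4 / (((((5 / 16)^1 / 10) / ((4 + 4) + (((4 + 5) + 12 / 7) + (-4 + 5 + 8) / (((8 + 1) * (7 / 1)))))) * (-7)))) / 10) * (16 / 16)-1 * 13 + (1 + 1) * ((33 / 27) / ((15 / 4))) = -304046 / 6615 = -45.96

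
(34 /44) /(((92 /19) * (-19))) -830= -1679937 /2024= -830.01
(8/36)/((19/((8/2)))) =8/171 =0.05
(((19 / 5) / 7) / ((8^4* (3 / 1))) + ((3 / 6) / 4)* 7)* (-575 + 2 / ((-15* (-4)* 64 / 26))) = -207734235593 / 412876800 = -503.14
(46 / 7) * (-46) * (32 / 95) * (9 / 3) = -305.47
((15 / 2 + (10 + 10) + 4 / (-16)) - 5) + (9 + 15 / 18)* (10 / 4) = 281 / 6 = 46.83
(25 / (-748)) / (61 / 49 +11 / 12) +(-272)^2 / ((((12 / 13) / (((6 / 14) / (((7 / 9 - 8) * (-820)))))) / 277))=1606.62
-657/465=-219/155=-1.41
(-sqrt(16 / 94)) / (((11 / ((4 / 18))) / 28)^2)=-6272 * sqrt(94) / 460647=-0.13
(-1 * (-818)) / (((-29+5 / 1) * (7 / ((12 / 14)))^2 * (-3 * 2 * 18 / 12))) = 409 / 7203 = 0.06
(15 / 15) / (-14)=-1 / 14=-0.07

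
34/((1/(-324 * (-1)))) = 11016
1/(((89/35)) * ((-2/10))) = -175/89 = -1.97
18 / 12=3 / 2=1.50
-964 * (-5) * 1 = 4820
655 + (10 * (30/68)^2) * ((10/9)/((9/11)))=1710530/2601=657.64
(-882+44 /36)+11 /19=-150514 /171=-880.20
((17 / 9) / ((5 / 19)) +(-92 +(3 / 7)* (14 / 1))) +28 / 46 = -80951 / 1035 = -78.21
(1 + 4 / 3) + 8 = 31 / 3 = 10.33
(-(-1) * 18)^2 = 324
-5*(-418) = 2090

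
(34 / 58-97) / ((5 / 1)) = -2796 / 145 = -19.28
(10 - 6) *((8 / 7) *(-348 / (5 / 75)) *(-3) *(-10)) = -5011200 / 7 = -715885.71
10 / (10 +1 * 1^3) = 10 / 11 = 0.91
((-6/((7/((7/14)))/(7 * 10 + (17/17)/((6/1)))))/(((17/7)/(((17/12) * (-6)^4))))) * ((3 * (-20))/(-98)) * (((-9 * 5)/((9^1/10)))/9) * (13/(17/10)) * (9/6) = 738855000/833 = 886980.79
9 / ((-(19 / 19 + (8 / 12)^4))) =-729 / 97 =-7.52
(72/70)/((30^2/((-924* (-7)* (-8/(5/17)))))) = -125664/625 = -201.06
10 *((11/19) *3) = 330/19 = 17.37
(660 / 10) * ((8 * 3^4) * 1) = 42768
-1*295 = -295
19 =19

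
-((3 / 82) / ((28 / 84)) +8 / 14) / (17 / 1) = -23 / 574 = -0.04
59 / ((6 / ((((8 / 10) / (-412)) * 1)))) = -59 / 3090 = -0.02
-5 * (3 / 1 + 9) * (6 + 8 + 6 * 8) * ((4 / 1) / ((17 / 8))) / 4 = -29760 / 17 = -1750.59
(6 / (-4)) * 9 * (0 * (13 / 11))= 0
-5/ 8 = -0.62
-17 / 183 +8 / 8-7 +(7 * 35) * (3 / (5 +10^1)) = 7852 / 183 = 42.91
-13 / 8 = -1.62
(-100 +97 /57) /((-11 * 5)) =5603 /3135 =1.79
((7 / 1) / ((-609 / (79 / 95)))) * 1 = -79 / 8265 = -0.01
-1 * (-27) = 27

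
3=3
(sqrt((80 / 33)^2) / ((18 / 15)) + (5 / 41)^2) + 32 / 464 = 10154413 / 4826151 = 2.10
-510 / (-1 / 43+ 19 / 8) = -175440 / 809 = -216.86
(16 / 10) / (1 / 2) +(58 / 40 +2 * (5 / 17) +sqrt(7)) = sqrt(7) +1781 / 340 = 7.88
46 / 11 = 4.18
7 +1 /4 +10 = 69 /4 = 17.25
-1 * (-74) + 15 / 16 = 1199 / 16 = 74.94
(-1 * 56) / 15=-56 / 15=-3.73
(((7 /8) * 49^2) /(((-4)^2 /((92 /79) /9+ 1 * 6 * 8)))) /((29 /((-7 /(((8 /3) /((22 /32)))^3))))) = -26.14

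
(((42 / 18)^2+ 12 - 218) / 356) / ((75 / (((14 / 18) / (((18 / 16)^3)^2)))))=-165609472 / 57467372535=-0.00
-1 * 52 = -52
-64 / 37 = -1.73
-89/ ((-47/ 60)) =5340/ 47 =113.62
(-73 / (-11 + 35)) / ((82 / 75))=-1825 / 656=-2.78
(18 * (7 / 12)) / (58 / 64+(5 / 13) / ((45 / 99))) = 1456 / 243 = 5.99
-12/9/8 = -1/6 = -0.17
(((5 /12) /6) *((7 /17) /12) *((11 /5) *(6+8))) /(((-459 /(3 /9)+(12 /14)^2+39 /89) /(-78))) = 30557527 /7343977968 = 0.00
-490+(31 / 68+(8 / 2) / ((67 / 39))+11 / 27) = -59883269 / 123012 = -486.81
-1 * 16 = -16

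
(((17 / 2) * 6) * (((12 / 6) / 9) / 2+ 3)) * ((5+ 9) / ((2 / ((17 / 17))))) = 3332 / 3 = 1110.67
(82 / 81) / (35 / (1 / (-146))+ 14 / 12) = -164 / 827631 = -0.00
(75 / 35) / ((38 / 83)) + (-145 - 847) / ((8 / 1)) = -31739 / 266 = -119.32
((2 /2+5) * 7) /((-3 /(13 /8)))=-91 /4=-22.75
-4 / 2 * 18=-36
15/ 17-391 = -6632/ 17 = -390.12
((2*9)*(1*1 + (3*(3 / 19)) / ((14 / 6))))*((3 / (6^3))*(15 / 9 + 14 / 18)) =880 / 1197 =0.74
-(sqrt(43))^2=-43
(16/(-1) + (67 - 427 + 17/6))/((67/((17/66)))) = -38063/26532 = -1.43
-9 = -9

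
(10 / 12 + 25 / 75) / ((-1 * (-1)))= 7 / 6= 1.17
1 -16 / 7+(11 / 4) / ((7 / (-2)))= -29 / 14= -2.07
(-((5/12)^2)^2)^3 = -244140625/8916100448256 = -0.00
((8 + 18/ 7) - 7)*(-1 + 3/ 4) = -25/ 28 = -0.89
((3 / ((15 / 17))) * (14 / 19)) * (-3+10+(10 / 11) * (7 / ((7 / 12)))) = 46886 / 1045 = 44.87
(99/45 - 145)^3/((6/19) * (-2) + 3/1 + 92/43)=-297383379048/460375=-645959.01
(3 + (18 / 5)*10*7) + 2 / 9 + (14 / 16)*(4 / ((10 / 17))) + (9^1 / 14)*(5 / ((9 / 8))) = 332677 / 1260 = 264.03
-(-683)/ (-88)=-683/ 88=-7.76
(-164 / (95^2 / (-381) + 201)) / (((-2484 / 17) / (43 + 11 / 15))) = 14517116 / 52440345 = 0.28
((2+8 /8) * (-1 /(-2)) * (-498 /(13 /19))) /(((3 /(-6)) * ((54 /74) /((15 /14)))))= 291745 /91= 3205.99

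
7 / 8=0.88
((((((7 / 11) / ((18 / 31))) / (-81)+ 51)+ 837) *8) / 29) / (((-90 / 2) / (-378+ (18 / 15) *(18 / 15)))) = 59586548968 / 29068875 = 2049.84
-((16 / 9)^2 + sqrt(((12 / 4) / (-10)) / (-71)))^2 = -46550243 / 4658310 -256 * sqrt(2130) / 28755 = -10.40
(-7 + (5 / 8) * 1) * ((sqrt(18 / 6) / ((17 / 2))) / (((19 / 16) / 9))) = -108 * sqrt(3) / 19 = -9.85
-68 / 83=-0.82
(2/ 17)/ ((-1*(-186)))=1/ 1581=0.00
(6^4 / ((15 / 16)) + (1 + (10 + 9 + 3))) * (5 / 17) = 7027 / 17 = 413.35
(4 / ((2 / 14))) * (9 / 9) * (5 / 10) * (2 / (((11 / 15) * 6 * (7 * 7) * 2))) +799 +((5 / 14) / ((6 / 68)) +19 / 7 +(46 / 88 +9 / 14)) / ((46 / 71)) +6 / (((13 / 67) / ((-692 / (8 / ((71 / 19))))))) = -96419970875 / 10498488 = -9184.18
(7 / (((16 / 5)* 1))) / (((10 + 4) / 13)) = 65 / 32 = 2.03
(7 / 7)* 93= 93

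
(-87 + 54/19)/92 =-1599/1748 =-0.91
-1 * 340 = -340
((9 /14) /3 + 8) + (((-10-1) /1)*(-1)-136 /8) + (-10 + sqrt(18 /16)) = -6.73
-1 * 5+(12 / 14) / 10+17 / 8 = -781 / 280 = -2.79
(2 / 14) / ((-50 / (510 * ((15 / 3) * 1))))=-51 / 7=-7.29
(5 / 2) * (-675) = -3375 / 2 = -1687.50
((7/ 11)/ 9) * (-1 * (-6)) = 14/ 33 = 0.42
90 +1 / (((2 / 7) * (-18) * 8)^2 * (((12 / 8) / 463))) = 11220127 / 124416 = 90.18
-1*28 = -28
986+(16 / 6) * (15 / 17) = 16802 / 17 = 988.35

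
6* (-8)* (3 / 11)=-144 / 11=-13.09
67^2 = 4489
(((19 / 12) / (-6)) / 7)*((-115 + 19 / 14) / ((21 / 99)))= 332519 / 16464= 20.20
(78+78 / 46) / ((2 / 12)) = 10998 / 23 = 478.17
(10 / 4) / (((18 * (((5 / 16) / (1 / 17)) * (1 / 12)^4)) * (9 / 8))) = 8192 / 17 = 481.88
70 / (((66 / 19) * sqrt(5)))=133 * sqrt(5) / 33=9.01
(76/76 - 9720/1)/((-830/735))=1428693/166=8606.58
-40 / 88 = -5 / 11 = -0.45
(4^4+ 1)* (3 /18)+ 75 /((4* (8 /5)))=54.55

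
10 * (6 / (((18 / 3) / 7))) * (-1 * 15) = -1050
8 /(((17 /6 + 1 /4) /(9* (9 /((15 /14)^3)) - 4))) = 160.49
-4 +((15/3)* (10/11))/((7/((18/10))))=-218/77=-2.83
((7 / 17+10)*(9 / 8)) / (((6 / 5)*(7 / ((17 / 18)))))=295 / 224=1.32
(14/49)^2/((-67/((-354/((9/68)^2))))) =2182528/88641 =24.62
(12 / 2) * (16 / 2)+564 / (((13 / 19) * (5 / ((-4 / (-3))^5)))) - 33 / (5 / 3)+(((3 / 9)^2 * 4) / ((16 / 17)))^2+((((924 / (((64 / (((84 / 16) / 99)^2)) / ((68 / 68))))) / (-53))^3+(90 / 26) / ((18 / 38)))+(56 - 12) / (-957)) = 370756326072624249419423 / 507600374259536363520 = 730.41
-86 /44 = -43 /22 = -1.95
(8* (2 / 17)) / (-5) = -16 / 85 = -0.19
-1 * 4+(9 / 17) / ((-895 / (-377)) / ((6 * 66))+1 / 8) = 0.04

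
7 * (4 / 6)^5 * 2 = 448 / 243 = 1.84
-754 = -754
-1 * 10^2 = -100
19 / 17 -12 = -185 / 17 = -10.88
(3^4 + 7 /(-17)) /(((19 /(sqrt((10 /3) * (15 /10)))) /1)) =1370 * sqrt(5) /323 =9.48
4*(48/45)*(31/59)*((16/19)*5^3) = 793600/3363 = 235.98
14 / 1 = 14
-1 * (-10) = 10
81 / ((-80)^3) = -81 / 512000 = -0.00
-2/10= -1/5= -0.20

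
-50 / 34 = -25 / 17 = -1.47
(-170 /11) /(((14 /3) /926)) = -236130 /77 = -3066.62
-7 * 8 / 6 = -28 / 3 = -9.33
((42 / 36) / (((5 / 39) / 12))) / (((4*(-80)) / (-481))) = 131313 / 800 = 164.14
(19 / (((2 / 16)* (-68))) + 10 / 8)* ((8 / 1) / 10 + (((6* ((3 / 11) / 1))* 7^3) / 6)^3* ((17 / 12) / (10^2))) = -413693361997 / 36203200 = -11426.98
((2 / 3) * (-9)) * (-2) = 12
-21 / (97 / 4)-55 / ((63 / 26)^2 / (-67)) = 241299424 / 384993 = 626.76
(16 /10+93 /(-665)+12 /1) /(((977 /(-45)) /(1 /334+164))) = -232251597 /2284226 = -101.68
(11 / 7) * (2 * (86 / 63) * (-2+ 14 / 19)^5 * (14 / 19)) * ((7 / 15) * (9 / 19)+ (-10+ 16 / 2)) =565785133056 / 31285510865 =18.08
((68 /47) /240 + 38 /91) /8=108707 /2052960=0.05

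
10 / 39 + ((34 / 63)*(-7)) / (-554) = 8531 / 32409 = 0.26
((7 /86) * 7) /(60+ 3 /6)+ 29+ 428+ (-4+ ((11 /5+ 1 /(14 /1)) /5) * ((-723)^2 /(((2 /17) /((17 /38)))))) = 125038341624437 /138399800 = 903457.53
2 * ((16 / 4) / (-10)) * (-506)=2024 / 5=404.80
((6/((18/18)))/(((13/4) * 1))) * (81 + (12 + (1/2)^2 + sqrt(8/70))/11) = 48 * sqrt(35)/5005 + 21678/143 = 151.65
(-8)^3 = -512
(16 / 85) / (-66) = -8 / 2805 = -0.00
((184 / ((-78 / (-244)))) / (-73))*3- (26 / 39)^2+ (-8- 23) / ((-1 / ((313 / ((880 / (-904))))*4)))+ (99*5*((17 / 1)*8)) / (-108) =-19033505488 / 469755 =-40517.94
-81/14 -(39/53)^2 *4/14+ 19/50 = -2733364/491575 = -5.56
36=36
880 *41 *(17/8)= 76670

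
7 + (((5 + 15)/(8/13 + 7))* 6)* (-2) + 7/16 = -12713/528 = -24.08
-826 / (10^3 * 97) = -413 / 48500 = -0.01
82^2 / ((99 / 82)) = 551368 / 99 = 5569.37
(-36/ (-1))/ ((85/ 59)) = 2124/ 85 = 24.99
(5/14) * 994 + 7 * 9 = 418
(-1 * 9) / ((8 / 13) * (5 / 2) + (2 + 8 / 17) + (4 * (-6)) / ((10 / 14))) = 9945 / 32698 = 0.30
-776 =-776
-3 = -3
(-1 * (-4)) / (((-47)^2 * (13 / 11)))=44 / 28717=0.00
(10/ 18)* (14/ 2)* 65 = 2275/ 9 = 252.78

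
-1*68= -68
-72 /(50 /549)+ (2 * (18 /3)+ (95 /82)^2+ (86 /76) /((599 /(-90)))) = -1487256462991 /1913146100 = -777.39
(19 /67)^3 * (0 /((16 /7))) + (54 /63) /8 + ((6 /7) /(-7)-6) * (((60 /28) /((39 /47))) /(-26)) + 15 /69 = 4973729 /5332964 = 0.93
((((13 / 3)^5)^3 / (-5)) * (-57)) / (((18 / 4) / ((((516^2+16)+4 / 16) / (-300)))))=-1035833100485213295365087 / 129140163000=-8020998862183.67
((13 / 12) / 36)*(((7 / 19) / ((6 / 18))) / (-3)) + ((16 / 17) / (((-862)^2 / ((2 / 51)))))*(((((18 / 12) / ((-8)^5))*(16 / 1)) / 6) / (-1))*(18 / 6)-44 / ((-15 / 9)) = 3721013234686021 / 141006687114240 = 26.39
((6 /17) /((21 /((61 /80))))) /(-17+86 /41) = -2501 /2908360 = -0.00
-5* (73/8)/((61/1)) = -365/488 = -0.75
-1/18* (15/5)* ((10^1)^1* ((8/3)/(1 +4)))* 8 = -64/9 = -7.11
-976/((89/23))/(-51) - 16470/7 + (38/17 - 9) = -74815129/31773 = -2354.68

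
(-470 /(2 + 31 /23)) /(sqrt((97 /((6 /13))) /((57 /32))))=-16215 * sqrt(23959) /194194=-12.92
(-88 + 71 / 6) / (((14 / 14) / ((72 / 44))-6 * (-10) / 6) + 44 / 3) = -1371 / 455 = -3.01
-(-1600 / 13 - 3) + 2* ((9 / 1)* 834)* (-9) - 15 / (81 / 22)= -134986.00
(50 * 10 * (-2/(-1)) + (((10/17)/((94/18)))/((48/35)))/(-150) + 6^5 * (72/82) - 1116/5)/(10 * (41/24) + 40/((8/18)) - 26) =59787848943/637490140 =93.79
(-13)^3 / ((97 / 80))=-175760 / 97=-1811.96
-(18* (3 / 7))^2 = -2916 / 49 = -59.51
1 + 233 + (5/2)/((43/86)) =239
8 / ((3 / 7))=56 / 3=18.67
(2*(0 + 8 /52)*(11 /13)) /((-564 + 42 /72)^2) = 6336 /7725179449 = 0.00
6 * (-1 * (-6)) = 36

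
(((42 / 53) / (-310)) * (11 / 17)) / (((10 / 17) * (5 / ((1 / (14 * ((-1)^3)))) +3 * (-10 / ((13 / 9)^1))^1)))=0.00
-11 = -11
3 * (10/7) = 30/7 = 4.29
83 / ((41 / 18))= 1494 / 41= 36.44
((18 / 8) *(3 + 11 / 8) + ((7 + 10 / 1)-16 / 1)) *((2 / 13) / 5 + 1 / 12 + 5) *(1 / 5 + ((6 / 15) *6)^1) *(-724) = -250537123 / 2400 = -104390.47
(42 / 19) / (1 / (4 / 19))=168 / 361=0.47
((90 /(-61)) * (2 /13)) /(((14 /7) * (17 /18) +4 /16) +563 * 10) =-6480 /160786301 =-0.00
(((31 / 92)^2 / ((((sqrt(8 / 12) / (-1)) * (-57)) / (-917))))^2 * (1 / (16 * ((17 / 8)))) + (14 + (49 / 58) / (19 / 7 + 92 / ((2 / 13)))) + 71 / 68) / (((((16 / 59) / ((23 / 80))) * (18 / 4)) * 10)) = 576687091344960610859 / 1611192101376393216000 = 0.36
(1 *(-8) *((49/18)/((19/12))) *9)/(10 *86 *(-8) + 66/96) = 37632/2091311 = 0.02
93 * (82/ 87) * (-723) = -1837866/ 29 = -63374.69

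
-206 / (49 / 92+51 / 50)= -473800 / 3571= -132.68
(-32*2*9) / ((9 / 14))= -896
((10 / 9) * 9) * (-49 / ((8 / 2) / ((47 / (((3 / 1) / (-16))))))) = 92120 / 3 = 30706.67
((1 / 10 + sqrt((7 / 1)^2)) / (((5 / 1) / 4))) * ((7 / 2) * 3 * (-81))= -120771 / 25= -4830.84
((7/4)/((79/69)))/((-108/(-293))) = 47173/11376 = 4.15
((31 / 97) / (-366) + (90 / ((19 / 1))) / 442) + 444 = 444.01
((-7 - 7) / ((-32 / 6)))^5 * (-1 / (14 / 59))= -34423137 / 65536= -525.26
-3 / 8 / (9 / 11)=-11 / 24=-0.46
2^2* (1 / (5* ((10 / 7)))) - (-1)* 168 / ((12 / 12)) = 4214 / 25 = 168.56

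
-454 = -454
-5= -5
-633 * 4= -2532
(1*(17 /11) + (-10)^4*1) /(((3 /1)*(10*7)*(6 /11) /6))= 110017 /210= 523.89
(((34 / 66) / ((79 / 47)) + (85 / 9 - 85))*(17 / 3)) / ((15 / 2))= -20009782 / 351945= -56.85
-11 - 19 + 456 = 426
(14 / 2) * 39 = 273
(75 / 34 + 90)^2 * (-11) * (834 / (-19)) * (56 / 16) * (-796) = -3305227412025 / 289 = -11436773051.99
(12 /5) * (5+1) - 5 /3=191 /15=12.73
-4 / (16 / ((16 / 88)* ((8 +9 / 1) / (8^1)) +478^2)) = -10053313 / 176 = -57121.10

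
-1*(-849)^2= -720801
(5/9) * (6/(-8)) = -5/12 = -0.42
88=88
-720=-720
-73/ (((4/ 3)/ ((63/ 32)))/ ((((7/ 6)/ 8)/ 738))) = -3577/ 167936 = -0.02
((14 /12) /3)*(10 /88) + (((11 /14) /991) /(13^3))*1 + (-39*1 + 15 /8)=-111896403349 /3017636622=-37.08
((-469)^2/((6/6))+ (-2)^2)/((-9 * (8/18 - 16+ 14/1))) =219965/14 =15711.79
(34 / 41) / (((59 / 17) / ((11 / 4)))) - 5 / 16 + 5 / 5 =52041 / 38704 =1.34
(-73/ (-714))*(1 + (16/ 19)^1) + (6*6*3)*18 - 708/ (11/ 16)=19492543/ 21318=914.37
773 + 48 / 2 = 797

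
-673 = -673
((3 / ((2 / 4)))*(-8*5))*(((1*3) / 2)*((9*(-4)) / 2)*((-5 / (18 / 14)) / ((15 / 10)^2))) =-11200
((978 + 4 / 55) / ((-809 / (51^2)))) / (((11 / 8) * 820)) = -279836388 / 100336225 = -2.79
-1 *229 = -229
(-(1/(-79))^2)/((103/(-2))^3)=8/6819709207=0.00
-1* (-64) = 64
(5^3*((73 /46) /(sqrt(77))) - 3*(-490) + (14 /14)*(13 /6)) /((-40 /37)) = -326821 /240 - 67525*sqrt(77) /28336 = -1382.67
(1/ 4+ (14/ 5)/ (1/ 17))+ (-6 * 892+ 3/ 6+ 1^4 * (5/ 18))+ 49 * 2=-5205.37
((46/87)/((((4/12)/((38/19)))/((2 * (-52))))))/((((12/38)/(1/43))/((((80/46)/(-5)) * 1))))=31616/3741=8.45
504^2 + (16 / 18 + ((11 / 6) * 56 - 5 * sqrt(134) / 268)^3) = 4834312087 / 3618 - 254235895 * sqrt(134) / 430944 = 1329354.37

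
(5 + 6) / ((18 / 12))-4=10 / 3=3.33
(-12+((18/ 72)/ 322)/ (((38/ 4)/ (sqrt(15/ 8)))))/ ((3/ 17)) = -68+17* sqrt(30)/ 146832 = -68.00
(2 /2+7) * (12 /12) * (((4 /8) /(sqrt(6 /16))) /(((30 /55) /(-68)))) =-2992 * sqrt(6) /9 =-814.32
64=64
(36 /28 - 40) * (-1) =271 /7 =38.71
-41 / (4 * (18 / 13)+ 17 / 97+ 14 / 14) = -51701 / 8466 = -6.11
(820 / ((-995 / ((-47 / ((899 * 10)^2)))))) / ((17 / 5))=1927 / 13670719915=0.00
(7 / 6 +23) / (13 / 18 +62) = 435 / 1129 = 0.39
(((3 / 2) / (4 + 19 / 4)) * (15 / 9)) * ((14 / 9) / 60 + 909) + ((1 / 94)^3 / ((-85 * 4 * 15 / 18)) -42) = 29051328261593 / 133433319600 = 217.72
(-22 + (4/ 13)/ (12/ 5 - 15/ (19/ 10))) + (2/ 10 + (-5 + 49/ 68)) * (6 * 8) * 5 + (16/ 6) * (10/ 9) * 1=-172723192/ 173043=-998.15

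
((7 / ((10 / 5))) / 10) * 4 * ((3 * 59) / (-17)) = -1239 / 85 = -14.58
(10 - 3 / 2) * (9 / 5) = 153 / 10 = 15.30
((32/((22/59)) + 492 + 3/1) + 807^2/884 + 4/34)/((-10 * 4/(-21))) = 269067939/388960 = 691.76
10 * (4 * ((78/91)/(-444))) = -20/259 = -0.08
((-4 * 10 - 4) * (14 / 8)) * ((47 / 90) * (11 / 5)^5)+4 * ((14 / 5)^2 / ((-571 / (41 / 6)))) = -332863947899 / 160593750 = -2072.71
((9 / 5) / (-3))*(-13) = 39 / 5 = 7.80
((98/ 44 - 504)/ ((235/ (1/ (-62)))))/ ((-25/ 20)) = -11039/ 400675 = -0.03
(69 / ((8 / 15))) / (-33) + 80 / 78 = -9935 / 3432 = -2.89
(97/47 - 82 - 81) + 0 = -7564/47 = -160.94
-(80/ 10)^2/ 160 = -0.40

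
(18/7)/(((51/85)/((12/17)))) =360/119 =3.03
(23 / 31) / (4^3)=0.01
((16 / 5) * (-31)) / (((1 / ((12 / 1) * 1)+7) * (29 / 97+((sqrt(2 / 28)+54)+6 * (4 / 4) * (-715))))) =56002368 * sqrt(14) / 1004410004376725+3320930030208 / 1004410004376725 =0.00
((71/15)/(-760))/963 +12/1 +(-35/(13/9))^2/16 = 180691542077/3710631600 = 48.70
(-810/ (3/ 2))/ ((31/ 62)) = -1080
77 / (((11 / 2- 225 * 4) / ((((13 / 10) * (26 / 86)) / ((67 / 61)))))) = -793793 / 25770545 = -0.03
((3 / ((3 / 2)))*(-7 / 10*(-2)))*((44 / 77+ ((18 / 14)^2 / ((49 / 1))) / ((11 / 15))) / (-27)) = -32614 / 509355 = -0.06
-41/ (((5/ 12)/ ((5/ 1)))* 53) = -492/ 53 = -9.28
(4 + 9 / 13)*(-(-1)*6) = 366 / 13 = 28.15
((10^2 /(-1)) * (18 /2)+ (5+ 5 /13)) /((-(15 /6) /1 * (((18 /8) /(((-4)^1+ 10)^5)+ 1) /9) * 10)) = 72347904 /224705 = 321.97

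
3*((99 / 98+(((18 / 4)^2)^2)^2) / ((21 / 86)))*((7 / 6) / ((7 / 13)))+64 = 393038892565 / 87808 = 4476117.13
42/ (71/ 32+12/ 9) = 4032/ 341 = 11.82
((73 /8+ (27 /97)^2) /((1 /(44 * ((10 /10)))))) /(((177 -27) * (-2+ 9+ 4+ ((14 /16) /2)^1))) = 0.24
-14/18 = -7/9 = -0.78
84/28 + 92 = 95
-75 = -75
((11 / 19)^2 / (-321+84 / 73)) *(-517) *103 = 470366083 / 8428989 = 55.80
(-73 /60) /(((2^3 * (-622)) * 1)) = 73 /298560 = 0.00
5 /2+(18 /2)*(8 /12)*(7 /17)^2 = 2033 /578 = 3.52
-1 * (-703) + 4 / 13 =9143 / 13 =703.31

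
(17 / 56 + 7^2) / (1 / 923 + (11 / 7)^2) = 17838821 / 893856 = 19.96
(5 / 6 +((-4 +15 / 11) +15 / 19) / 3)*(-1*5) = -455 / 418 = -1.09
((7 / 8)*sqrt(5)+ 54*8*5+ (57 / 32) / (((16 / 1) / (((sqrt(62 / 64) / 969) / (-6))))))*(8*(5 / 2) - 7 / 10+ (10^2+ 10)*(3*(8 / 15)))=422230.11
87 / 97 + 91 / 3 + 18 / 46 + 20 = 345503 / 6693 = 51.62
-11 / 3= -3.67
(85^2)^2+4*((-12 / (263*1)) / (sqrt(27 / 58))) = 52200625 -16*sqrt(174) / 789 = 52200624.73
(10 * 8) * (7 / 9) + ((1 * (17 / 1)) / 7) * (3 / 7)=27899 / 441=63.26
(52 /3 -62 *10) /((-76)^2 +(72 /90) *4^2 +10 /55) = -49720 /477591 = -0.10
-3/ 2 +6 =9/ 2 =4.50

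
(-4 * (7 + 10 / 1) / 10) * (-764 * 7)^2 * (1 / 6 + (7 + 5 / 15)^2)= -472118423728 / 45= -10491520527.29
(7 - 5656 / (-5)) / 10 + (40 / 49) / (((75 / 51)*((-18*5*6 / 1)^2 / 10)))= 40657649 / 357210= 113.82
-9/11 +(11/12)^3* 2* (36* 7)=102271/264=387.39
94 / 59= 1.59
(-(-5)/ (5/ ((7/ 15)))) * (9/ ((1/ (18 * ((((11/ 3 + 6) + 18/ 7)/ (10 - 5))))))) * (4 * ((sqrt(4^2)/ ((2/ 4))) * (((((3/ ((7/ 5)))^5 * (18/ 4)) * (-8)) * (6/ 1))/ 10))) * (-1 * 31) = 3010837651200/ 16807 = 179141884.41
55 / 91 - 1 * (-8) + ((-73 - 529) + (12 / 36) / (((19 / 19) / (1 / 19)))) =-3077852 / 5187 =-593.38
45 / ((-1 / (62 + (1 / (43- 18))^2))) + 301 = -311134 / 125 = -2489.07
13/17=0.76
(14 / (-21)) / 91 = -2 / 273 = -0.01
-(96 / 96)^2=-1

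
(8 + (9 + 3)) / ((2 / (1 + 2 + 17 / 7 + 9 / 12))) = 865 / 14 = 61.79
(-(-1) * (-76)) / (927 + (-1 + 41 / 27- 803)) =-1026 / 1681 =-0.61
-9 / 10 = -0.90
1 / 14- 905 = -904.93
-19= -19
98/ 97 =1.01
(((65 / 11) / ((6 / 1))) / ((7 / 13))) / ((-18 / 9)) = -845 / 924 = -0.91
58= 58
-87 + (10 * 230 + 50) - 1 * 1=2262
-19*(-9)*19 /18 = 361 /2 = 180.50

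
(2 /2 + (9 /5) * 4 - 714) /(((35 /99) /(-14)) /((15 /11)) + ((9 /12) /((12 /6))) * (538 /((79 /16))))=-15054714 /871165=-17.28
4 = 4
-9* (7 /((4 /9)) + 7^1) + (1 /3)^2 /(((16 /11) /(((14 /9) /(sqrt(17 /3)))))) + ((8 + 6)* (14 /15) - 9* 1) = -12041 /60 + 77* sqrt(51) /11016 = -200.63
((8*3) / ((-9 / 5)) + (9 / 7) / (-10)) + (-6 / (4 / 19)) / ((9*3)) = -4573 / 315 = -14.52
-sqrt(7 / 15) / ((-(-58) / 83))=-83* sqrt(105) / 870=-0.98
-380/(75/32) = -2432/15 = -162.13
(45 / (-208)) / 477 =-5 / 11024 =-0.00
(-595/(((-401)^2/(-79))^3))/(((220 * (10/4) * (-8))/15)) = -176014923/731777249702822576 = -0.00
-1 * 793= -793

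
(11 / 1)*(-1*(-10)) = 110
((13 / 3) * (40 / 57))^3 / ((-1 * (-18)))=70304000 / 45001899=1.56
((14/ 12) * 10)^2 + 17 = 1378/ 9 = 153.11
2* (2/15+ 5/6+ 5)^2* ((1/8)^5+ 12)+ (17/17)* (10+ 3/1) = 12790758697/14745600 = 867.43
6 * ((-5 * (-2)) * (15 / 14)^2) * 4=13500 / 49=275.51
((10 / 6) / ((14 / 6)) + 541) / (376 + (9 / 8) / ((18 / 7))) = 60672 / 42161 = 1.44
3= 3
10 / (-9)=-10 / 9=-1.11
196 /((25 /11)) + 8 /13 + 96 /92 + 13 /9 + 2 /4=12088417 /134550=89.84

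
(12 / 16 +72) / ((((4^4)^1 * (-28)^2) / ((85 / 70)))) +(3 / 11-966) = -119396346735 / 123633664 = -965.73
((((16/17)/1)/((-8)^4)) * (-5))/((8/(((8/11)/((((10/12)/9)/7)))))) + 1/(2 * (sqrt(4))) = 5795/23936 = 0.24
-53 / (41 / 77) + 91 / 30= -118699 / 1230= -96.50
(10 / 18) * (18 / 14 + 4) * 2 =370 / 63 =5.87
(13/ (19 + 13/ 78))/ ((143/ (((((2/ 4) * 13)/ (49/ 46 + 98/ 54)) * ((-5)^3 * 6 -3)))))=-1585818/ 196735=-8.06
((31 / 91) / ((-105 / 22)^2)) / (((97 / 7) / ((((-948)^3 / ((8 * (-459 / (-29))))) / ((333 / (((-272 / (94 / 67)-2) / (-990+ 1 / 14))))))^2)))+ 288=67660970945087145762768927904 / 3857832965563740152358525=17538.60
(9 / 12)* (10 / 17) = 15 / 34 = 0.44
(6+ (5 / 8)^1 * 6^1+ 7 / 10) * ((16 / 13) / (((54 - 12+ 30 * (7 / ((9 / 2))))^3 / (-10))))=-297 / 1609699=-0.00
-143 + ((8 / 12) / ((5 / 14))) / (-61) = -130873 / 915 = -143.03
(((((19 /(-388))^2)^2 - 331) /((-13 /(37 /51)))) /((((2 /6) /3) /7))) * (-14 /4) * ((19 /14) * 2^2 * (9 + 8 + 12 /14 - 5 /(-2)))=-450118.80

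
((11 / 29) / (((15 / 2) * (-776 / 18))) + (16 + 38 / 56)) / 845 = 6567893 / 332777900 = 0.02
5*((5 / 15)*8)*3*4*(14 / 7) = 320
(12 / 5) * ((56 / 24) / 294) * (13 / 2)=13 / 105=0.12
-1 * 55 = -55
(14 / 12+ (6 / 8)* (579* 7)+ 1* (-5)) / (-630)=-36431 / 7560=-4.82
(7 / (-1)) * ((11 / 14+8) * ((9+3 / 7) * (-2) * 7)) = 8118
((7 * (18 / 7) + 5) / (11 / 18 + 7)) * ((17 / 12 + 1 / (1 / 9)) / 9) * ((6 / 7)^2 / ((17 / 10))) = 172500 / 114121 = 1.51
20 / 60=1 / 3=0.33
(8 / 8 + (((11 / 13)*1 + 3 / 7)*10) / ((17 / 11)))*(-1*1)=-14307 / 1547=-9.25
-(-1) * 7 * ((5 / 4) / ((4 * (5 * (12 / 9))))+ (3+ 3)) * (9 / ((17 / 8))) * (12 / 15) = 24381 / 170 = 143.42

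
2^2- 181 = -177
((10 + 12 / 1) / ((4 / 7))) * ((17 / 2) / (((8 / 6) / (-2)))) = -3927 / 8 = -490.88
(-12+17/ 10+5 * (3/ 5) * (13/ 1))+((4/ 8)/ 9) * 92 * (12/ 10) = 209/ 6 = 34.83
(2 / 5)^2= 4 / 25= 0.16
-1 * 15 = -15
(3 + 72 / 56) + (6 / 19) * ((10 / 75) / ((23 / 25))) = 13250 / 3059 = 4.33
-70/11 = -6.36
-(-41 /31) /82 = 1 /62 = 0.02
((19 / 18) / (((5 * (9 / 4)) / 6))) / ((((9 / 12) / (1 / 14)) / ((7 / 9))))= 152 / 3645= 0.04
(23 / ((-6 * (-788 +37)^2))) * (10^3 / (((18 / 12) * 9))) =-23000 / 45684081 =-0.00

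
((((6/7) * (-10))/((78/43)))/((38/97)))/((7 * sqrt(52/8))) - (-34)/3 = 34/3 - 20855 * sqrt(26)/157339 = 10.66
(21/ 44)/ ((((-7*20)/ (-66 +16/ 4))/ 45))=837/ 88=9.51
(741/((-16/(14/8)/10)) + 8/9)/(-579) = 233159/166752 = 1.40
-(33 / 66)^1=-1 / 2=-0.50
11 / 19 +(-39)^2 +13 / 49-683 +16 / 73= 57025268 / 67963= 839.06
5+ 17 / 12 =77 / 12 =6.42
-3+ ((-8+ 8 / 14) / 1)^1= -73 / 7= -10.43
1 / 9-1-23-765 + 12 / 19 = -134792 / 171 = -788.26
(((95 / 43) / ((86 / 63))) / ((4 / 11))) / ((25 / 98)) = 645183 / 36980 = 17.45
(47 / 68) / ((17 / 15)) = 705 / 1156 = 0.61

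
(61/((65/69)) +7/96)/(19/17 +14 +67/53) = 364471619/92102400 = 3.96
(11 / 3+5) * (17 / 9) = 442 / 27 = 16.37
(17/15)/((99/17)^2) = 0.03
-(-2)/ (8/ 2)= 1/ 2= 0.50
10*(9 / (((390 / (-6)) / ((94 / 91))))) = -1692 / 1183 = -1.43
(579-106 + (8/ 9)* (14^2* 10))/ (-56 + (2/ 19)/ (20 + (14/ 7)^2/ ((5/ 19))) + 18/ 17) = -566689288/ 14054067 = -40.32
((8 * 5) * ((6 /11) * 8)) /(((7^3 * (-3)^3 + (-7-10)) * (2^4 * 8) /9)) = -135 /102058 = -0.00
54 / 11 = 4.91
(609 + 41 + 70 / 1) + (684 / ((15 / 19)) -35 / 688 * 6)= 1586.09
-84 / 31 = -2.71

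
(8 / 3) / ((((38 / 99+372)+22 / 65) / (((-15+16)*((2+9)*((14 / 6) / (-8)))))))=-55055 / 2398468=-0.02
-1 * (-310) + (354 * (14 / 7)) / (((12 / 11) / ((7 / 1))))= 4853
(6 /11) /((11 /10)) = 60 /121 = 0.50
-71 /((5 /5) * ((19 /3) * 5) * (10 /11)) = -2343 /950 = -2.47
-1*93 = -93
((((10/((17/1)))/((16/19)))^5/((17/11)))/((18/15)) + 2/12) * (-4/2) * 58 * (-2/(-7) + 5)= -1305325291110041/8304868540416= -157.18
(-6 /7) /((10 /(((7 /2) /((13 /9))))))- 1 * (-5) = 623 /130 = 4.79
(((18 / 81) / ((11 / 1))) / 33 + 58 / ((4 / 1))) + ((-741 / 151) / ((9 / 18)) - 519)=-507439637 / 986634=-514.31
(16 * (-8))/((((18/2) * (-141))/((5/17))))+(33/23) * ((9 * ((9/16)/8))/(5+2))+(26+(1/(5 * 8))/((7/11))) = 58236526169/2222881920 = 26.20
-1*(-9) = 9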